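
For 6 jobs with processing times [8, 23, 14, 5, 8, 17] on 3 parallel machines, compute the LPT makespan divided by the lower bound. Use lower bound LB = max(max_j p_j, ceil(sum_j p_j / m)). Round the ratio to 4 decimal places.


LPT order: [23, 17, 14, 8, 8, 5]
Machine loads after assignment: [23, 25, 27]
LPT makespan = 27
Lower bound = max(max_job, ceil(total/3)) = max(23, 25) = 25
Ratio = 27 / 25 = 1.08

1.08


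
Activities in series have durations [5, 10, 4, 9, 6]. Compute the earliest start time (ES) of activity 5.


Activity 5 starts after activities 1 through 4 complete.
Predecessor durations: [5, 10, 4, 9]
ES = 5 + 10 + 4 + 9 = 28

28


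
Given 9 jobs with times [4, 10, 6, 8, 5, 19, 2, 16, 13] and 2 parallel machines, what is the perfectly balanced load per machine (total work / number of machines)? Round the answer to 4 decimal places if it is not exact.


Total processing time = 4 + 10 + 6 + 8 + 5 + 19 + 2 + 16 + 13 = 83
Number of machines = 2
Ideal balanced load = 83 / 2 = 41.5

41.5


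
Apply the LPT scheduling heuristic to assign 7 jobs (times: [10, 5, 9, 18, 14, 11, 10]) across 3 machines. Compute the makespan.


Sort jobs in decreasing order (LPT): [18, 14, 11, 10, 10, 9, 5]
Assign each job to the least loaded machine:
  Machine 1: jobs [18, 9], load = 27
  Machine 2: jobs [14, 10], load = 24
  Machine 3: jobs [11, 10, 5], load = 26
Makespan = max load = 27

27


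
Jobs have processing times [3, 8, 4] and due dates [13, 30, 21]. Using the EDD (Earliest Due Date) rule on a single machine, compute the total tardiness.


Sort by due date (EDD order): [(3, 13), (4, 21), (8, 30)]
Compute completion times and tardiness:
  Job 1: p=3, d=13, C=3, tardiness=max(0,3-13)=0
  Job 2: p=4, d=21, C=7, tardiness=max(0,7-21)=0
  Job 3: p=8, d=30, C=15, tardiness=max(0,15-30)=0
Total tardiness = 0

0


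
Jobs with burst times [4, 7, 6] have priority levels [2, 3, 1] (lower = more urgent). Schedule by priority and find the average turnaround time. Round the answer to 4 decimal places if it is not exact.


Sort by priority (ascending = highest first):
Order: [(1, 6), (2, 4), (3, 7)]
Completion times:
  Priority 1, burst=6, C=6
  Priority 2, burst=4, C=10
  Priority 3, burst=7, C=17
Average turnaround = 33/3 = 11.0

11.0


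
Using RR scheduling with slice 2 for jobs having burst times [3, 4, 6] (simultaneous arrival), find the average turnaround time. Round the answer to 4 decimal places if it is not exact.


Time quantum = 2
Execution trace:
  J1 runs 2 units, time = 2
  J2 runs 2 units, time = 4
  J3 runs 2 units, time = 6
  J1 runs 1 units, time = 7
  J2 runs 2 units, time = 9
  J3 runs 2 units, time = 11
  J3 runs 2 units, time = 13
Finish times: [7, 9, 13]
Average turnaround = 29/3 = 9.6667

9.6667


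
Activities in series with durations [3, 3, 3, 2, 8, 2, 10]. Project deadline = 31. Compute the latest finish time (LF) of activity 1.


LF(activity 1) = deadline - sum of successor durations
Successors: activities 2 through 7 with durations [3, 3, 2, 8, 2, 10]
Sum of successor durations = 28
LF = 31 - 28 = 3

3


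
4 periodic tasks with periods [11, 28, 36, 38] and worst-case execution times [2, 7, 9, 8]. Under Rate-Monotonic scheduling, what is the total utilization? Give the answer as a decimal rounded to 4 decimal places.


Compute individual utilizations (exact fractions):
  Task 1: C/T = 2/11 (approx. 0.1818)
  Task 2: C/T = 7/28 = 1/4 (approx. 0.25)
  Task 3: C/T = 9/36 = 1/4 (approx. 0.25)
  Task 4: C/T = 8/38 = 4/19 (approx. 0.2105)
Total utilization U = 2/11 + 1/4 + 1/4 + 4/19 = 373/418
Rounded to 4 decimal places: U = 0.8923
RM (Liu & Layland) bound for 4 tasks = 0.756828; compare with U = 373/418 (approx. 0.892344)
bound < U <= 1, so the RM sufficient condition is not met (inconclusive; an exact test such as response-time analysis is needed).

0.8923


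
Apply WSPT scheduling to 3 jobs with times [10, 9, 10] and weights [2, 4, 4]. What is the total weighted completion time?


Compute p/w ratios and sort ascending (WSPT): [(9, 4), (10, 4), (10, 2)]
Compute weighted completion times:
  Job (p=9,w=4): C=9, w*C=4*9=36
  Job (p=10,w=4): C=19, w*C=4*19=76
  Job (p=10,w=2): C=29, w*C=2*29=58
Total weighted completion time = 170

170


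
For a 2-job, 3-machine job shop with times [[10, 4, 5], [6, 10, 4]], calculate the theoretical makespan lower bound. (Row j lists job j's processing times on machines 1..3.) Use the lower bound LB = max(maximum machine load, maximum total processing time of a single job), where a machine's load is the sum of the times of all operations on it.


Machine loads:
  Machine 1: 10 + 6 = 16
  Machine 2: 4 + 10 = 14
  Machine 3: 5 + 4 = 9
Max machine load = 16
Job totals:
  Job 1: 19
  Job 2: 20
Max job total = 20
Lower bound = max(16, 20) = 20

20


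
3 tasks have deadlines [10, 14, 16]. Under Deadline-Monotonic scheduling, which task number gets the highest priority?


Sort tasks by relative deadline (ascending):
  Task 1: deadline = 10
  Task 2: deadline = 14
  Task 3: deadline = 16
Priority order (highest first): [1, 2, 3]
Highest priority task = 1

1


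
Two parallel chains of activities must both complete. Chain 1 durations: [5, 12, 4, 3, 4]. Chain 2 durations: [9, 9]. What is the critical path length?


Path A total = 5 + 12 + 4 + 3 + 4 = 28
Path B total = 9 + 9 = 18
Critical path = longest path = max(28, 18) = 28

28


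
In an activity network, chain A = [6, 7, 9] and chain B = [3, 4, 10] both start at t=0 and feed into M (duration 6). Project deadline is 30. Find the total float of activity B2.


Forward pass: ES(B2) = sum of predecessors on chain B = 3
EF = ES + duration = 3 + 4 = 7
Backward pass: LF(M) = deadline = 30; LS(M) = 30 - 6 = 24
LF(B2) = LS(M) - sum(successors on chain B) = 24 - 10 = 14
LS = LF - duration = 14 - 4 = 10
Total float = LS - ES = 10 - 3 = 7

7


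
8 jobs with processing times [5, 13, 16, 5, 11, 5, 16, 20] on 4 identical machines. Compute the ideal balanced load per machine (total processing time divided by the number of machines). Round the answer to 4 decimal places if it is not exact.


Total processing time = 5 + 13 + 16 + 5 + 11 + 5 + 16 + 20 = 91
Number of machines = 4
Ideal balanced load = 91 / 4 = 22.75

22.75


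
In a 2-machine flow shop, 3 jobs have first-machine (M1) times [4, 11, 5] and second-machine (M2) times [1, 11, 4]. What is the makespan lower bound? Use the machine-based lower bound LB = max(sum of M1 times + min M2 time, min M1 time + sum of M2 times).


LB1 = sum(M1 times) + min(M2 times) = 20 + 1 = 21
LB2 = min(M1 times) + sum(M2 times) = 4 + 16 = 20
Lower bound = max(LB1, LB2) = max(21, 20) = 21

21


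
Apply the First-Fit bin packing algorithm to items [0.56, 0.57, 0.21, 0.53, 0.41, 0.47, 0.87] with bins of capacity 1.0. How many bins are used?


Place items sequentially using First-Fit:
  Item 0.56 -> new Bin 1
  Item 0.57 -> new Bin 2
  Item 0.21 -> Bin 1 (now 0.77)
  Item 0.53 -> new Bin 3
  Item 0.41 -> Bin 2 (now 0.98)
  Item 0.47 -> Bin 3 (now 1.0)
  Item 0.87 -> new Bin 4
Total bins used = 4

4


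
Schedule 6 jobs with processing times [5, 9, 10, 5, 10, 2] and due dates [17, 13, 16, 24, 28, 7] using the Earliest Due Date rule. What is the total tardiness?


Sort by due date (EDD order): [(2, 7), (9, 13), (10, 16), (5, 17), (5, 24), (10, 28)]
Compute completion times and tardiness:
  Job 1: p=2, d=7, C=2, tardiness=max(0,2-7)=0
  Job 2: p=9, d=13, C=11, tardiness=max(0,11-13)=0
  Job 3: p=10, d=16, C=21, tardiness=max(0,21-16)=5
  Job 4: p=5, d=17, C=26, tardiness=max(0,26-17)=9
  Job 5: p=5, d=24, C=31, tardiness=max(0,31-24)=7
  Job 6: p=10, d=28, C=41, tardiness=max(0,41-28)=13
Total tardiness = 34

34


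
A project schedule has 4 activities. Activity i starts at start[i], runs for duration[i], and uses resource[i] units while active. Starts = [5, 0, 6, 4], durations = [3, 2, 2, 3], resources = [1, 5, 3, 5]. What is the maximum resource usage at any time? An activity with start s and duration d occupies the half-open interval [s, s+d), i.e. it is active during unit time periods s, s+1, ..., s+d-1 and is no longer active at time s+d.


Each activity i is active on [start_i, start_i + duration_i).
Compute total resource usage per time slot:
  t=0: active resources = [5], total = 5
  t=1: active resources = [5], total = 5
  t=2: active resources = [], total = 0
  t=3: active resources = [], total = 0
  t=4: active resources = [5], total = 5
  t=5: active resources = [1, 5], total = 6
  t=6: active resources = [1, 3, 5], total = 9
  t=7: active resources = [1, 3], total = 4
Peak resource demand = 9

9


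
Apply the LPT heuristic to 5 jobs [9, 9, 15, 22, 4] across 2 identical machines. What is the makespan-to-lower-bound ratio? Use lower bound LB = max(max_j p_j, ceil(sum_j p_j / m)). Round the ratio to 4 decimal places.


LPT order: [22, 15, 9, 9, 4]
Machine loads after assignment: [31, 28]
LPT makespan = 31
Lower bound = max(max_job, ceil(total/2)) = max(22, 30) = 30
Ratio = 31 / 30 = 1.0333

1.0333


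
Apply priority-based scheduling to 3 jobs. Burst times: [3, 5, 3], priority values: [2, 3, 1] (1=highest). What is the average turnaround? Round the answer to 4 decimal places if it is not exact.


Sort by priority (ascending = highest first):
Order: [(1, 3), (2, 3), (3, 5)]
Completion times:
  Priority 1, burst=3, C=3
  Priority 2, burst=3, C=6
  Priority 3, burst=5, C=11
Average turnaround = 20/3 = 6.6667

6.6667


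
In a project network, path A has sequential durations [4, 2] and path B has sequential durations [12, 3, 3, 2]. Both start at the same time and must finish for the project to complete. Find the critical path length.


Path A total = 4 + 2 = 6
Path B total = 12 + 3 + 3 + 2 = 20
Critical path = longest path = max(6, 20) = 20

20


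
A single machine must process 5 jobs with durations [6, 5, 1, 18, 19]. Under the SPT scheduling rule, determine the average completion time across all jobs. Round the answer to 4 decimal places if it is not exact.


Sort jobs by processing time (SPT order): [1, 5, 6, 18, 19]
Compute completion times sequentially:
  Job 1: processing = 1, completes at 1
  Job 2: processing = 5, completes at 6
  Job 3: processing = 6, completes at 12
  Job 4: processing = 18, completes at 30
  Job 5: processing = 19, completes at 49
Sum of completion times = 98
Average completion time = 98/5 = 19.6

19.6


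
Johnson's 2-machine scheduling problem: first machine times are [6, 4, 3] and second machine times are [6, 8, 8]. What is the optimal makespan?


Apply Johnson's rule:
  Group 1 (a <= b): [(3, 3, 8), (2, 4, 8), (1, 6, 6)]
  Group 2 (a > b): []
Optimal job order: [3, 2, 1]
Schedule:
  Job 3: M1 done at 3, M2 done at 11
  Job 2: M1 done at 7, M2 done at 19
  Job 1: M1 done at 13, M2 done at 25
Makespan = 25

25


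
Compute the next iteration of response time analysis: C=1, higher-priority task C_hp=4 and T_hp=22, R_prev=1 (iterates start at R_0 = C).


R_next = C + ceil(R_prev / T_hp) * C_hp
ceil(1 / 22) = ceil(0.0455) = 1
Interference = 1 * 4 = 4
R_next = 1 + 4 = 5

5


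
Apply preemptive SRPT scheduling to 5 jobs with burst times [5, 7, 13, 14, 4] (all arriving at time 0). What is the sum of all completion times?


Since all jobs arrive at t=0, SRPT equals SPT ordering.
SPT order: [4, 5, 7, 13, 14]
Completion times:
  Job 1: p=4, C=4
  Job 2: p=5, C=9
  Job 3: p=7, C=16
  Job 4: p=13, C=29
  Job 5: p=14, C=43
Total completion time = 4 + 9 + 16 + 29 + 43 = 101

101


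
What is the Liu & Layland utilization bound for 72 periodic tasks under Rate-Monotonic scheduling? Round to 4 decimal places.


Compute 2^(1/72) = 1.0096735332
Subtract 1: 1.0096735332 - 1 = 0.0096735332
Multiply by n: 72 * 0.0096735332 = 0.6964943904
Round to 4 dp: 0.6965

0.6965


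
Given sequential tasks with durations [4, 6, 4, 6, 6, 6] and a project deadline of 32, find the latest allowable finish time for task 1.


LF(activity 1) = deadline - sum of successor durations
Successors: activities 2 through 6 with durations [6, 4, 6, 6, 6]
Sum of successor durations = 28
LF = 32 - 28 = 4

4


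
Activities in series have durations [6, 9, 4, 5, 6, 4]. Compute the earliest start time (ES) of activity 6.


Activity 6 starts after activities 1 through 5 complete.
Predecessor durations: [6, 9, 4, 5, 6]
ES = 6 + 9 + 4 + 5 + 6 = 30

30


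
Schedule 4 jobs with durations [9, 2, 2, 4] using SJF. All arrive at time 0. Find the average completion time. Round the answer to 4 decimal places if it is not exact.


SJF order (ascending): [2, 2, 4, 9]
Completion times:
  Job 1: burst=2, C=2
  Job 2: burst=2, C=4
  Job 3: burst=4, C=8
  Job 4: burst=9, C=17
Average completion = 31/4 = 7.75

7.75


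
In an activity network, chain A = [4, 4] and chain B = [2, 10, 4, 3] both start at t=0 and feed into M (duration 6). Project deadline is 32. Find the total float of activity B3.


Forward pass: ES(B3) = sum of predecessors on chain B = 12
EF = ES + duration = 12 + 4 = 16
Backward pass: LF(M) = deadline = 32; LS(M) = 32 - 6 = 26
LF(B3) = LS(M) - sum(successors on chain B) = 26 - 3 = 23
LS = LF - duration = 23 - 4 = 19
Total float = LS - ES = 19 - 12 = 7

7


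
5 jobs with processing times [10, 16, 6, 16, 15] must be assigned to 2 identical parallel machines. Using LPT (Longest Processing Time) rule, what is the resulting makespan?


Sort jobs in decreasing order (LPT): [16, 16, 15, 10, 6]
Assign each job to the least loaded machine:
  Machine 1: jobs [16, 15], load = 31
  Machine 2: jobs [16, 10, 6], load = 32
Makespan = max load = 32

32


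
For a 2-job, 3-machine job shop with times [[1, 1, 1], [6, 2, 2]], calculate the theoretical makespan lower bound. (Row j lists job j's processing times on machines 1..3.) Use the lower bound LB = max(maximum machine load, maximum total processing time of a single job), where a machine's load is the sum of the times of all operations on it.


Machine loads:
  Machine 1: 1 + 6 = 7
  Machine 2: 1 + 2 = 3
  Machine 3: 1 + 2 = 3
Max machine load = 7
Job totals:
  Job 1: 3
  Job 2: 10
Max job total = 10
Lower bound = max(7, 10) = 10

10


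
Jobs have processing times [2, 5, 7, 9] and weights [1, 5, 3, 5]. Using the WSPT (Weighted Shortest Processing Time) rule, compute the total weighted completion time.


Compute p/w ratios and sort ascending (WSPT): [(5, 5), (9, 5), (2, 1), (7, 3)]
Compute weighted completion times:
  Job (p=5,w=5): C=5, w*C=5*5=25
  Job (p=9,w=5): C=14, w*C=5*14=70
  Job (p=2,w=1): C=16, w*C=1*16=16
  Job (p=7,w=3): C=23, w*C=3*23=69
Total weighted completion time = 180

180


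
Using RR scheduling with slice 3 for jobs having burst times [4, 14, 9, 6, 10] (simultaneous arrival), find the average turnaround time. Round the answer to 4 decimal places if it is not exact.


Time quantum = 3
Execution trace:
  J1 runs 3 units, time = 3
  J2 runs 3 units, time = 6
  J3 runs 3 units, time = 9
  J4 runs 3 units, time = 12
  J5 runs 3 units, time = 15
  J1 runs 1 units, time = 16
  J2 runs 3 units, time = 19
  J3 runs 3 units, time = 22
  J4 runs 3 units, time = 25
  J5 runs 3 units, time = 28
  J2 runs 3 units, time = 31
  J3 runs 3 units, time = 34
  J5 runs 3 units, time = 37
  J2 runs 3 units, time = 40
  J5 runs 1 units, time = 41
  J2 runs 2 units, time = 43
Finish times: [16, 43, 34, 25, 41]
Average turnaround = 159/5 = 31.8

31.8


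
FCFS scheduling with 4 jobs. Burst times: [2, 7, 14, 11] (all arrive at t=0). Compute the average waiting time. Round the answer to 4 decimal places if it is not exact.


FCFS order (as given): [2, 7, 14, 11]
Waiting times:
  Job 1: wait = 0
  Job 2: wait = 2
  Job 3: wait = 9
  Job 4: wait = 23
Sum of waiting times = 34
Average waiting time = 34/4 = 8.5

8.5


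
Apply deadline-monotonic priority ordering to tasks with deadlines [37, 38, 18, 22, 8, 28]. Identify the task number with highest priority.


Sort tasks by relative deadline (ascending):
  Task 5: deadline = 8
  Task 3: deadline = 18
  Task 4: deadline = 22
  Task 6: deadline = 28
  Task 1: deadline = 37
  Task 2: deadline = 38
Priority order (highest first): [5, 3, 4, 6, 1, 2]
Highest priority task = 5

5


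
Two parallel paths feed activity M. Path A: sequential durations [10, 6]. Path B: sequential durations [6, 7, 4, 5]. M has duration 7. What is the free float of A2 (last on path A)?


ES(A2) = sum of predecessors on chain A = 10
EF(A2) = ES + duration = 10 + 6 = 16
Successor of A2 is M. ES(M) = max(sum(A), sum(B)) = max(16, 22) = 22
Free float = ES(successor) - EF(current) = 22 - 16 = 6

6


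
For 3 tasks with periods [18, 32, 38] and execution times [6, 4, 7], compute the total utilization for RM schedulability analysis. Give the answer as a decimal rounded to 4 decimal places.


Compute individual utilizations (exact fractions):
  Task 1: C/T = 6/18 = 1/3 (approx. 0.3333)
  Task 2: C/T = 4/32 = 1/8 (approx. 0.125)
  Task 3: C/T = 7/38 (approx. 0.1842)
Total utilization U = 1/3 + 1/8 + 7/38 = 293/456
Rounded to 4 decimal places: U = 0.6425
RM (Liu & Layland) bound for 3 tasks = 0.779763; compare with U = 293/456 (approx. 0.642544)
U <= bound, so schedulable by RM sufficient condition.

0.6425


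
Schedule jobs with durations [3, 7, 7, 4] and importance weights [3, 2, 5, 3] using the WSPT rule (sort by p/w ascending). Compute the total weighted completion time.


Compute p/w ratios and sort ascending (WSPT): [(3, 3), (4, 3), (7, 5), (7, 2)]
Compute weighted completion times:
  Job (p=3,w=3): C=3, w*C=3*3=9
  Job (p=4,w=3): C=7, w*C=3*7=21
  Job (p=7,w=5): C=14, w*C=5*14=70
  Job (p=7,w=2): C=21, w*C=2*21=42
Total weighted completion time = 142

142


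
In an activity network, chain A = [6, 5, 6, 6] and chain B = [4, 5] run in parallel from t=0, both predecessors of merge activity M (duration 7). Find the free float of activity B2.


ES(B2) = sum of predecessors on chain B = 4
EF(B2) = ES + duration = 4 + 5 = 9
Successor of B2 is M. ES(M) = max(sum(A), sum(B)) = max(23, 9) = 23
Free float = ES(successor) - EF(current) = 23 - 9 = 14

14


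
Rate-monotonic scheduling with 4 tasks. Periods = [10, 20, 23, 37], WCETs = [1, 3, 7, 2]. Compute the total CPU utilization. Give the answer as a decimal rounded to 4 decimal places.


Compute individual utilizations (exact fractions):
  Task 1: C/T = 1/10 (approx. 0.1)
  Task 2: C/T = 3/20 (approx. 0.15)
  Task 3: C/T = 7/23 (approx. 0.3043)
  Task 4: C/T = 2/37 (approx. 0.0541)
Total utilization U = 1/10 + 3/20 + 7/23 + 2/37 = 2071/3404
Rounded to 4 decimal places: U = 0.6084
RM (Liu & Layland) bound for 4 tasks = 0.756828; compare with U = 2071/3404 (approx. 0.608402)
U <= bound, so schedulable by RM sufficient condition.

0.6084


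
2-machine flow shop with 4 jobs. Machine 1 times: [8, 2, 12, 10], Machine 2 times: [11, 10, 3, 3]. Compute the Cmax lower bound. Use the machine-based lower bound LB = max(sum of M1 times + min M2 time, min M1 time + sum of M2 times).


LB1 = sum(M1 times) + min(M2 times) = 32 + 3 = 35
LB2 = min(M1 times) + sum(M2 times) = 2 + 27 = 29
Lower bound = max(LB1, LB2) = max(35, 29) = 35

35


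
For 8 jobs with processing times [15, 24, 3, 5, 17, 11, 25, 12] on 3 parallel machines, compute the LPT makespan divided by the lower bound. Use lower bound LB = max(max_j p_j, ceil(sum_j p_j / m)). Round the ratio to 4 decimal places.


LPT order: [25, 24, 17, 15, 12, 11, 5, 3]
Machine loads after assignment: [39, 36, 37]
LPT makespan = 39
Lower bound = max(max_job, ceil(total/3)) = max(25, 38) = 38
Ratio = 39 / 38 = 1.0263

1.0263


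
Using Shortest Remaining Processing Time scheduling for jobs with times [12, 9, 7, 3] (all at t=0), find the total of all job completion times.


Since all jobs arrive at t=0, SRPT equals SPT ordering.
SPT order: [3, 7, 9, 12]
Completion times:
  Job 1: p=3, C=3
  Job 2: p=7, C=10
  Job 3: p=9, C=19
  Job 4: p=12, C=31
Total completion time = 3 + 10 + 19 + 31 = 63

63


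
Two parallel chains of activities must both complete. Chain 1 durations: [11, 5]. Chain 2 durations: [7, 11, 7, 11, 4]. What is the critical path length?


Path A total = 11 + 5 = 16
Path B total = 7 + 11 + 7 + 11 + 4 = 40
Critical path = longest path = max(16, 40) = 40

40


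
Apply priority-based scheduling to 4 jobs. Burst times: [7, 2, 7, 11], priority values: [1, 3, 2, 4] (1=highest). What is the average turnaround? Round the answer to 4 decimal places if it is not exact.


Sort by priority (ascending = highest first):
Order: [(1, 7), (2, 7), (3, 2), (4, 11)]
Completion times:
  Priority 1, burst=7, C=7
  Priority 2, burst=7, C=14
  Priority 3, burst=2, C=16
  Priority 4, burst=11, C=27
Average turnaround = 64/4 = 16.0

16.0


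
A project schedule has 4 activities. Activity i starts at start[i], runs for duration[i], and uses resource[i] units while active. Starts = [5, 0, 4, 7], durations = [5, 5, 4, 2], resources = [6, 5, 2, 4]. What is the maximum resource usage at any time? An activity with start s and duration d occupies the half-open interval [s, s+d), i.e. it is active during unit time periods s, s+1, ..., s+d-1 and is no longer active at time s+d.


Each activity i is active on [start_i, start_i + duration_i).
Compute total resource usage per time slot:
  t=0: active resources = [5], total = 5
  t=1: active resources = [5], total = 5
  t=2: active resources = [5], total = 5
  t=3: active resources = [5], total = 5
  t=4: active resources = [5, 2], total = 7
  t=5: active resources = [6, 2], total = 8
  t=6: active resources = [6, 2], total = 8
  t=7: active resources = [6, 2, 4], total = 12
  t=8: active resources = [6, 4], total = 10
  t=9: active resources = [6], total = 6
Peak resource demand = 12

12


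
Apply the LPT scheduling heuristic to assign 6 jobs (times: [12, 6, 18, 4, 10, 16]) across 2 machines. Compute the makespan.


Sort jobs in decreasing order (LPT): [18, 16, 12, 10, 6, 4]
Assign each job to the least loaded machine:
  Machine 1: jobs [18, 10, 6], load = 34
  Machine 2: jobs [16, 12, 4], load = 32
Makespan = max load = 34

34


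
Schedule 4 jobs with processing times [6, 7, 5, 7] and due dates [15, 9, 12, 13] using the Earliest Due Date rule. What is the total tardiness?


Sort by due date (EDD order): [(7, 9), (5, 12), (7, 13), (6, 15)]
Compute completion times and tardiness:
  Job 1: p=7, d=9, C=7, tardiness=max(0,7-9)=0
  Job 2: p=5, d=12, C=12, tardiness=max(0,12-12)=0
  Job 3: p=7, d=13, C=19, tardiness=max(0,19-13)=6
  Job 4: p=6, d=15, C=25, tardiness=max(0,25-15)=10
Total tardiness = 16

16


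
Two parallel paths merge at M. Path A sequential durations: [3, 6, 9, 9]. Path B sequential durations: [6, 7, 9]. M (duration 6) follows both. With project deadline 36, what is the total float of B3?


Forward pass: ES(B3) = sum of predecessors on chain B = 13
EF = ES + duration = 13 + 9 = 22
Backward pass: LF(M) = deadline = 36; LS(M) = 36 - 6 = 30
LF(B3) = LS(M) - sum(successors on chain B) = 30 - 0 = 30
LS = LF - duration = 30 - 9 = 21
Total float = LS - ES = 21 - 13 = 8

8


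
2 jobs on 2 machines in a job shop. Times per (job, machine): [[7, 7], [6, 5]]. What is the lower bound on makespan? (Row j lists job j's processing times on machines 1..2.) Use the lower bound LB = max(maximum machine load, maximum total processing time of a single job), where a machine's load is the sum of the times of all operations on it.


Machine loads:
  Machine 1: 7 + 6 = 13
  Machine 2: 7 + 5 = 12
Max machine load = 13
Job totals:
  Job 1: 14
  Job 2: 11
Max job total = 14
Lower bound = max(13, 14) = 14

14


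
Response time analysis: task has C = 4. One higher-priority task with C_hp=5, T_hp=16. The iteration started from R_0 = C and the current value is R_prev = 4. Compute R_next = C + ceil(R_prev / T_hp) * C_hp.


R_next = C + ceil(R_prev / T_hp) * C_hp
ceil(4 / 16) = ceil(0.25) = 1
Interference = 1 * 5 = 5
R_next = 4 + 5 = 9

9


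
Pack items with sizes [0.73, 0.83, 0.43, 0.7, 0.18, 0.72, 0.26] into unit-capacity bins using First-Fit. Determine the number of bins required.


Place items sequentially using First-Fit:
  Item 0.73 -> new Bin 1
  Item 0.83 -> new Bin 2
  Item 0.43 -> new Bin 3
  Item 0.7 -> new Bin 4
  Item 0.18 -> Bin 1 (now 0.91)
  Item 0.72 -> new Bin 5
  Item 0.26 -> Bin 3 (now 0.69)
Total bins used = 5

5


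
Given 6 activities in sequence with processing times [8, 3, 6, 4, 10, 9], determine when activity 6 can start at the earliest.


Activity 6 starts after activities 1 through 5 complete.
Predecessor durations: [8, 3, 6, 4, 10]
ES = 8 + 3 + 6 + 4 + 10 = 31

31


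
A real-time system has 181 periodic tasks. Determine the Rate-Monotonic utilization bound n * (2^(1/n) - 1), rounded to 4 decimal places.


Compute 2^(1/181) = 1.0038368845
Subtract 1: 1.0038368845 - 1 = 0.0038368845
Multiply by n: 181 * 0.0038368845 = 0.6944760945
Round to 4 dp: 0.6945

0.6945


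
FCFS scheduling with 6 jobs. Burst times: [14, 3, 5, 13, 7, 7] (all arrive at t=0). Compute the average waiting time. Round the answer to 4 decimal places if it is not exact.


FCFS order (as given): [14, 3, 5, 13, 7, 7]
Waiting times:
  Job 1: wait = 0
  Job 2: wait = 14
  Job 3: wait = 17
  Job 4: wait = 22
  Job 5: wait = 35
  Job 6: wait = 42
Sum of waiting times = 130
Average waiting time = 130/6 = 21.6667

21.6667


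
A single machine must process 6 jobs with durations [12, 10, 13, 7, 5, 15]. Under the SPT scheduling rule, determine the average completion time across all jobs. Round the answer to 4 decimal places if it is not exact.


Sort jobs by processing time (SPT order): [5, 7, 10, 12, 13, 15]
Compute completion times sequentially:
  Job 1: processing = 5, completes at 5
  Job 2: processing = 7, completes at 12
  Job 3: processing = 10, completes at 22
  Job 4: processing = 12, completes at 34
  Job 5: processing = 13, completes at 47
  Job 6: processing = 15, completes at 62
Sum of completion times = 182
Average completion time = 182/6 = 30.3333

30.3333


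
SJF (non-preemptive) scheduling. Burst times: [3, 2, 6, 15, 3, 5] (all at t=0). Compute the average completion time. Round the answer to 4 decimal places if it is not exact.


SJF order (ascending): [2, 3, 3, 5, 6, 15]
Completion times:
  Job 1: burst=2, C=2
  Job 2: burst=3, C=5
  Job 3: burst=3, C=8
  Job 4: burst=5, C=13
  Job 5: burst=6, C=19
  Job 6: burst=15, C=34
Average completion = 81/6 = 13.5

13.5


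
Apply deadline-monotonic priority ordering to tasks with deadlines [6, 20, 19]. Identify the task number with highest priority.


Sort tasks by relative deadline (ascending):
  Task 1: deadline = 6
  Task 3: deadline = 19
  Task 2: deadline = 20
Priority order (highest first): [1, 3, 2]
Highest priority task = 1

1


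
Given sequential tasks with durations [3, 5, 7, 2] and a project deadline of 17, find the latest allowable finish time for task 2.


LF(activity 2) = deadline - sum of successor durations
Successors: activities 3 through 4 with durations [7, 2]
Sum of successor durations = 9
LF = 17 - 9 = 8

8


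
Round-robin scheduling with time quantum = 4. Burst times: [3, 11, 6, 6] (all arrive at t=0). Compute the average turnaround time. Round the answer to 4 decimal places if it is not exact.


Time quantum = 4
Execution trace:
  J1 runs 3 units, time = 3
  J2 runs 4 units, time = 7
  J3 runs 4 units, time = 11
  J4 runs 4 units, time = 15
  J2 runs 4 units, time = 19
  J3 runs 2 units, time = 21
  J4 runs 2 units, time = 23
  J2 runs 3 units, time = 26
Finish times: [3, 26, 21, 23]
Average turnaround = 73/4 = 18.25

18.25


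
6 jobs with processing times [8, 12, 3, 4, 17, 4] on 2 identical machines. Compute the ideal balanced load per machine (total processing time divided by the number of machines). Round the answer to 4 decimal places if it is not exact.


Total processing time = 8 + 12 + 3 + 4 + 17 + 4 = 48
Number of machines = 2
Ideal balanced load = 48 / 2 = 24.0

24.0


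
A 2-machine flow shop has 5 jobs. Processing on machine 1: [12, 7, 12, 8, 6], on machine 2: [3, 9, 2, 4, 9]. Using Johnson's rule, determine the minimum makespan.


Apply Johnson's rule:
  Group 1 (a <= b): [(5, 6, 9), (2, 7, 9)]
  Group 2 (a > b): [(4, 8, 4), (1, 12, 3), (3, 12, 2)]
Optimal job order: [5, 2, 4, 1, 3]
Schedule:
  Job 5: M1 done at 6, M2 done at 15
  Job 2: M1 done at 13, M2 done at 24
  Job 4: M1 done at 21, M2 done at 28
  Job 1: M1 done at 33, M2 done at 36
  Job 3: M1 done at 45, M2 done at 47
Makespan = 47

47


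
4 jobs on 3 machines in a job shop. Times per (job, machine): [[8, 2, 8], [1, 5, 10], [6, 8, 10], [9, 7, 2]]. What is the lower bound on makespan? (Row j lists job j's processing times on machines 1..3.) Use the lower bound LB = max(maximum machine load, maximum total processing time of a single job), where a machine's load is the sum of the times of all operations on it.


Machine loads:
  Machine 1: 8 + 1 + 6 + 9 = 24
  Machine 2: 2 + 5 + 8 + 7 = 22
  Machine 3: 8 + 10 + 10 + 2 = 30
Max machine load = 30
Job totals:
  Job 1: 18
  Job 2: 16
  Job 3: 24
  Job 4: 18
Max job total = 24
Lower bound = max(30, 24) = 30

30


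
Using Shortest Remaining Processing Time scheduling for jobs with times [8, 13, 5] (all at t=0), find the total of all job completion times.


Since all jobs arrive at t=0, SRPT equals SPT ordering.
SPT order: [5, 8, 13]
Completion times:
  Job 1: p=5, C=5
  Job 2: p=8, C=13
  Job 3: p=13, C=26
Total completion time = 5 + 13 + 26 = 44

44


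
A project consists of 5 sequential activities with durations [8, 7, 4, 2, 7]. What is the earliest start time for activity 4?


Activity 4 starts after activities 1 through 3 complete.
Predecessor durations: [8, 7, 4]
ES = 8 + 7 + 4 = 19

19


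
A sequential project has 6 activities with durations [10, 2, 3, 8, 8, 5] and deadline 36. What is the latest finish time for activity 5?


LF(activity 5) = deadline - sum of successor durations
Successors: activities 6 through 6 with durations [5]
Sum of successor durations = 5
LF = 36 - 5 = 31

31


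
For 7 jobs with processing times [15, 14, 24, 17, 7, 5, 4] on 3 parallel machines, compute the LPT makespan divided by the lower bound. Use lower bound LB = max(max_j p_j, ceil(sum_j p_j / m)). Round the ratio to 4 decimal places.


LPT order: [24, 17, 15, 14, 7, 5, 4]
Machine loads after assignment: [29, 28, 29]
LPT makespan = 29
Lower bound = max(max_job, ceil(total/3)) = max(24, 29) = 29
Ratio = 29 / 29 = 1.0

1.0


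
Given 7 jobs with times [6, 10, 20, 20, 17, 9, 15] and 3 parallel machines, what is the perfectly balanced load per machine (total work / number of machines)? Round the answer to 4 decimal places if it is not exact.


Total processing time = 6 + 10 + 20 + 20 + 17 + 9 + 15 = 97
Number of machines = 3
Ideal balanced load = 97 / 3 = 32.3333

32.3333


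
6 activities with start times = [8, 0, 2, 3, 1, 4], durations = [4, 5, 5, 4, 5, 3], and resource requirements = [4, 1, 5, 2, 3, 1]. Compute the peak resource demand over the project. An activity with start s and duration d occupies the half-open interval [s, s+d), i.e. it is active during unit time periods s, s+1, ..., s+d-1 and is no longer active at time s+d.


Each activity i is active on [start_i, start_i + duration_i).
Compute total resource usage per time slot:
  t=0: active resources = [1], total = 1
  t=1: active resources = [1, 3], total = 4
  t=2: active resources = [1, 5, 3], total = 9
  t=3: active resources = [1, 5, 2, 3], total = 11
  t=4: active resources = [1, 5, 2, 3, 1], total = 12
  t=5: active resources = [5, 2, 3, 1], total = 11
  t=6: active resources = [5, 2, 1], total = 8
  t=7: active resources = [], total = 0
  t=8: active resources = [4], total = 4
  t=9: active resources = [4], total = 4
  t=10: active resources = [4], total = 4
  t=11: active resources = [4], total = 4
Peak resource demand = 12

12


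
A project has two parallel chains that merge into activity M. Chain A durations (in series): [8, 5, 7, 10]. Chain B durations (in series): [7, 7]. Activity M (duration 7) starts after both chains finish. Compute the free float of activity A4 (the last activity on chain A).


ES(A4) = sum of predecessors on chain A = 20
EF(A4) = ES + duration = 20 + 10 = 30
Successor of A4 is M. ES(M) = max(sum(A), sum(B)) = max(30, 14) = 30
Free float = ES(successor) - EF(current) = 30 - 30 = 0

0


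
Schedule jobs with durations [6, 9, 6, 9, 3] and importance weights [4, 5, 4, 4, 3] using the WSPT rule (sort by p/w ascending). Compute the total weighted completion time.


Compute p/w ratios and sort ascending (WSPT): [(3, 3), (6, 4), (6, 4), (9, 5), (9, 4)]
Compute weighted completion times:
  Job (p=3,w=3): C=3, w*C=3*3=9
  Job (p=6,w=4): C=9, w*C=4*9=36
  Job (p=6,w=4): C=15, w*C=4*15=60
  Job (p=9,w=5): C=24, w*C=5*24=120
  Job (p=9,w=4): C=33, w*C=4*33=132
Total weighted completion time = 357

357


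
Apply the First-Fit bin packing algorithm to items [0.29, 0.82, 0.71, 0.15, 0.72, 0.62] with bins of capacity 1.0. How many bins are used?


Place items sequentially using First-Fit:
  Item 0.29 -> new Bin 1
  Item 0.82 -> new Bin 2
  Item 0.71 -> Bin 1 (now 1.0)
  Item 0.15 -> Bin 2 (now 0.97)
  Item 0.72 -> new Bin 3
  Item 0.62 -> new Bin 4
Total bins used = 4

4


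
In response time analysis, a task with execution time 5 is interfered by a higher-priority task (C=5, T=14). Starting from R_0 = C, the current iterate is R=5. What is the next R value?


R_next = C + ceil(R_prev / T_hp) * C_hp
ceil(5 / 14) = ceil(0.3571) = 1
Interference = 1 * 5 = 5
R_next = 5 + 5 = 10

10


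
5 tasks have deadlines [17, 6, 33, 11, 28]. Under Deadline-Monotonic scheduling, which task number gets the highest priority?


Sort tasks by relative deadline (ascending):
  Task 2: deadline = 6
  Task 4: deadline = 11
  Task 1: deadline = 17
  Task 5: deadline = 28
  Task 3: deadline = 33
Priority order (highest first): [2, 4, 1, 5, 3]
Highest priority task = 2

2


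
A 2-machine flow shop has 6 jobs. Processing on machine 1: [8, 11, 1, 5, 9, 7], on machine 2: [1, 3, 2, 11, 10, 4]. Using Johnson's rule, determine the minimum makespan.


Apply Johnson's rule:
  Group 1 (a <= b): [(3, 1, 2), (4, 5, 11), (5, 9, 10)]
  Group 2 (a > b): [(6, 7, 4), (2, 11, 3), (1, 8, 1)]
Optimal job order: [3, 4, 5, 6, 2, 1]
Schedule:
  Job 3: M1 done at 1, M2 done at 3
  Job 4: M1 done at 6, M2 done at 17
  Job 5: M1 done at 15, M2 done at 27
  Job 6: M1 done at 22, M2 done at 31
  Job 2: M1 done at 33, M2 done at 36
  Job 1: M1 done at 41, M2 done at 42
Makespan = 42

42


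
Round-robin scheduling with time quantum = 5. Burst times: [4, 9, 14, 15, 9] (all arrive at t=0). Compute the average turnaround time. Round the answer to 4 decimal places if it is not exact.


Time quantum = 5
Execution trace:
  J1 runs 4 units, time = 4
  J2 runs 5 units, time = 9
  J3 runs 5 units, time = 14
  J4 runs 5 units, time = 19
  J5 runs 5 units, time = 24
  J2 runs 4 units, time = 28
  J3 runs 5 units, time = 33
  J4 runs 5 units, time = 38
  J5 runs 4 units, time = 42
  J3 runs 4 units, time = 46
  J4 runs 5 units, time = 51
Finish times: [4, 28, 46, 51, 42]
Average turnaround = 171/5 = 34.2

34.2


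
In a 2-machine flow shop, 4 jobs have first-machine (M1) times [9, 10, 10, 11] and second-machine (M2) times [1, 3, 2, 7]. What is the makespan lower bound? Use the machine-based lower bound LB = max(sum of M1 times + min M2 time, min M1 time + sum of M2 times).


LB1 = sum(M1 times) + min(M2 times) = 40 + 1 = 41
LB2 = min(M1 times) + sum(M2 times) = 9 + 13 = 22
Lower bound = max(LB1, LB2) = max(41, 22) = 41

41


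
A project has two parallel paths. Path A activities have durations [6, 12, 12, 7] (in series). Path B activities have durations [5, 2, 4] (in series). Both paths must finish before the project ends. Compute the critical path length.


Path A total = 6 + 12 + 12 + 7 = 37
Path B total = 5 + 2 + 4 = 11
Critical path = longest path = max(37, 11) = 37

37


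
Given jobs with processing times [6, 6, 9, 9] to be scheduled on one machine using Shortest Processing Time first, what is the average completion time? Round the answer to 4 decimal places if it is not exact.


Sort jobs by processing time (SPT order): [6, 6, 9, 9]
Compute completion times sequentially:
  Job 1: processing = 6, completes at 6
  Job 2: processing = 6, completes at 12
  Job 3: processing = 9, completes at 21
  Job 4: processing = 9, completes at 30
Sum of completion times = 69
Average completion time = 69/4 = 17.25

17.25


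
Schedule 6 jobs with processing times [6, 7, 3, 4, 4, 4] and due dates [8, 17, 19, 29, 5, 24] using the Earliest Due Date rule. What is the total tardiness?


Sort by due date (EDD order): [(4, 5), (6, 8), (7, 17), (3, 19), (4, 24), (4, 29)]
Compute completion times and tardiness:
  Job 1: p=4, d=5, C=4, tardiness=max(0,4-5)=0
  Job 2: p=6, d=8, C=10, tardiness=max(0,10-8)=2
  Job 3: p=7, d=17, C=17, tardiness=max(0,17-17)=0
  Job 4: p=3, d=19, C=20, tardiness=max(0,20-19)=1
  Job 5: p=4, d=24, C=24, tardiness=max(0,24-24)=0
  Job 6: p=4, d=29, C=28, tardiness=max(0,28-29)=0
Total tardiness = 3

3


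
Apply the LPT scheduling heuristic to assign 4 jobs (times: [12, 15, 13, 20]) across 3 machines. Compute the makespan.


Sort jobs in decreasing order (LPT): [20, 15, 13, 12]
Assign each job to the least loaded machine:
  Machine 1: jobs [20], load = 20
  Machine 2: jobs [15], load = 15
  Machine 3: jobs [13, 12], load = 25
Makespan = max load = 25

25


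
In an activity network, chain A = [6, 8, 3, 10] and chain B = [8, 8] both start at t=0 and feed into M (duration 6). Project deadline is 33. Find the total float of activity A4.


Forward pass: ES(A4) = sum of predecessors on chain A = 17
EF = ES + duration = 17 + 10 = 27
Backward pass: LF(M) = deadline = 33; LS(M) = 33 - 6 = 27
LF(A4) = LS(M) - sum(successors on chain A) = 27 - 0 = 27
LS = LF - duration = 27 - 10 = 17
Total float = LS - ES = 17 - 17 = 0

0


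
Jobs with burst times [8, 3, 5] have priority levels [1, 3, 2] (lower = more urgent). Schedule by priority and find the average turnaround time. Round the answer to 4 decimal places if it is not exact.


Sort by priority (ascending = highest first):
Order: [(1, 8), (2, 5), (3, 3)]
Completion times:
  Priority 1, burst=8, C=8
  Priority 2, burst=5, C=13
  Priority 3, burst=3, C=16
Average turnaround = 37/3 = 12.3333

12.3333


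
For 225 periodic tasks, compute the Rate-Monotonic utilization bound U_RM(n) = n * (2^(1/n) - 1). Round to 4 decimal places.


Compute 2^(1/225) = 1.0030854042
Subtract 1: 1.0030854042 - 1 = 0.0030854042
Multiply by n: 225 * 0.0030854042 = 0.6942159450
Round to 4 dp: 0.6942

0.6942


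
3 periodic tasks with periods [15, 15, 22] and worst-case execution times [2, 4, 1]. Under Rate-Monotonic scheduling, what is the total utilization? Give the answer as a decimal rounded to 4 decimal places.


Compute individual utilizations (exact fractions):
  Task 1: C/T = 2/15 (approx. 0.1333)
  Task 2: C/T = 4/15 (approx. 0.2667)
  Task 3: C/T = 1/22 (approx. 0.0455)
Total utilization U = 2/15 + 4/15 + 1/22 = 49/110
Rounded to 4 decimal places: U = 0.4455
RM (Liu & Layland) bound for 3 tasks = 0.779763; compare with U = 49/110 (approx. 0.445455)
U <= bound, so schedulable by RM sufficient condition.

0.4455


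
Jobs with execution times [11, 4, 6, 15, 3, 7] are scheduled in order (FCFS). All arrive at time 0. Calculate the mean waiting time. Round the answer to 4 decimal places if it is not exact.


FCFS order (as given): [11, 4, 6, 15, 3, 7]
Waiting times:
  Job 1: wait = 0
  Job 2: wait = 11
  Job 3: wait = 15
  Job 4: wait = 21
  Job 5: wait = 36
  Job 6: wait = 39
Sum of waiting times = 122
Average waiting time = 122/6 = 20.3333

20.3333


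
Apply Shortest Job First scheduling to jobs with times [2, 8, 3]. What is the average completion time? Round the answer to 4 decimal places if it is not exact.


SJF order (ascending): [2, 3, 8]
Completion times:
  Job 1: burst=2, C=2
  Job 2: burst=3, C=5
  Job 3: burst=8, C=13
Average completion = 20/3 = 6.6667

6.6667


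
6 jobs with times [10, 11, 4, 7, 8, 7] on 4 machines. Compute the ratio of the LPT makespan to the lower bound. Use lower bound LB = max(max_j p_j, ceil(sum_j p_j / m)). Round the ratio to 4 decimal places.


LPT order: [11, 10, 8, 7, 7, 4]
Machine loads after assignment: [11, 10, 12, 14]
LPT makespan = 14
Lower bound = max(max_job, ceil(total/4)) = max(11, 12) = 12
Ratio = 14 / 12 = 1.1667

1.1667
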